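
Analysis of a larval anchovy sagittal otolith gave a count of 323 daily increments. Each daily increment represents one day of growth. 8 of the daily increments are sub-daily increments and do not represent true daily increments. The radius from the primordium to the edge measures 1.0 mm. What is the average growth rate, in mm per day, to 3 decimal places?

0.003 mm per day

Correcting the raw count gives 323 − 8 = 315 true daily increments.
Mean rate = 1.0 mm / 315 days ≈ 0.003 mm per day.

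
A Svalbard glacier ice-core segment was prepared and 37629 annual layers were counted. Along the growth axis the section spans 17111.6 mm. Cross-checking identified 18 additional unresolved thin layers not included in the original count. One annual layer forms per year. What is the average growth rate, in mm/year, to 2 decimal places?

0.45 mm/year

True annual layer count = 37629 + 18 = 37647.
17111.6 mm over 37647 years gives 17111.6 / 37647 ≈ 0.45 mm/year.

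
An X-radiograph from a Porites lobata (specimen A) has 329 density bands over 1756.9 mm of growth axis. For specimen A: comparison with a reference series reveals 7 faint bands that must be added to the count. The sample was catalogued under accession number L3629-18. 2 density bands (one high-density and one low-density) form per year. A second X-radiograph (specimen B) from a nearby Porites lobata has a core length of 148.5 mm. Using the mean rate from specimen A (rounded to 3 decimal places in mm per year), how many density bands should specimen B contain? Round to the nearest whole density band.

Specimen A: true density band count = 329 + 7 = 336.
Specimen A: with 2 density bands per year, 336 / 2 = 168 years.
A: Extension rate ≈ 1756.9 / 168 = 10.458 mm/year.
For B, 148.5 / 10.458 = 14.20 years; at 2 density bands per year that is 14.20 × 2 ≈ 28 density bands.

28 density bands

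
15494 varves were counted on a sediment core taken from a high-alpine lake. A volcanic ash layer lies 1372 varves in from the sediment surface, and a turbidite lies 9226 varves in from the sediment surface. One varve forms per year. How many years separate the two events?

7854 years

Separation: 9226 − 1372 = 7854 varves.
At one varve per year, 7854 years elapsed between them.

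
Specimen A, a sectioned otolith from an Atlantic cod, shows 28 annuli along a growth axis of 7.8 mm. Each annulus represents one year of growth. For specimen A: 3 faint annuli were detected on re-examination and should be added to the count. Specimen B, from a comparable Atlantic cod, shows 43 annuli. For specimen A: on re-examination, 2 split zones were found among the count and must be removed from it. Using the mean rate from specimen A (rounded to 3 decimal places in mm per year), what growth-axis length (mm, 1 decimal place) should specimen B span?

Specimen A: true annulus count = 28 − 2 + 3 = 29.
A: Extension rate ≈ 7.8 / 29 = 0.269 mm per year.
For B, 0.269 mm/year × 43 years = 11.6 mm.

11.6 mm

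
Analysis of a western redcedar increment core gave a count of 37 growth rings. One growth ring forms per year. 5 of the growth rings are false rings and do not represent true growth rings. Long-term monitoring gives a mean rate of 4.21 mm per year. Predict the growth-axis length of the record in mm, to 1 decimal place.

After corrections the count is 37 − 5 = 32 growth rings.
Predicted length = 4.21 mm/year × 32 years = 134.7 mm.

134.7 mm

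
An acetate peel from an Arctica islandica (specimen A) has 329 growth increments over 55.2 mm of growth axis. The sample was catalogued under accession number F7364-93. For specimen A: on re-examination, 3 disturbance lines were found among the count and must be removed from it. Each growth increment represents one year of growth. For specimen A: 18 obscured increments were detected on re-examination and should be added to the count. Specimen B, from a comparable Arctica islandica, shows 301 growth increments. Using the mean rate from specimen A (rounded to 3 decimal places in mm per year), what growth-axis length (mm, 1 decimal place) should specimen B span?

48.2 mm

Specimen A: after corrections the count is 329 − 3 + 18 = 344 growth increments.
A: Extension rate ≈ 55.2 / 344 = 0.160 mm/year.
B's length ≈ 0.160 × 301 = 48.2 mm.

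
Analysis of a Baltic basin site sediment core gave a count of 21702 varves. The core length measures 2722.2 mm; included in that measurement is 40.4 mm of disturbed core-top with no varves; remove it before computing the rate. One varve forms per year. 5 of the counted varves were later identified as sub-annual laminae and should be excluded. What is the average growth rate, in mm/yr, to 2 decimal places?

0.12 mm/yr

Correcting the raw count gives 21702 − 5 = 21697 true varves.
Net length = 2722.2 − 40.4 = 2681.8 mm.
2681.8 mm over 21697 years gives 2681.8 / 21697 ≈ 0.12 mm/yr.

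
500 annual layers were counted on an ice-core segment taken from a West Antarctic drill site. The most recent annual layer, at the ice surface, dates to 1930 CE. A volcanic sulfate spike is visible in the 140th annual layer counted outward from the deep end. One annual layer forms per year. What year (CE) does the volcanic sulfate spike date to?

1570 CE

The volcanic sulfate spike sits at annual layer 140 from the deep end, so 500 − 140 = 360 annual layers formed after it.
1930 − 360 = 1570 CE.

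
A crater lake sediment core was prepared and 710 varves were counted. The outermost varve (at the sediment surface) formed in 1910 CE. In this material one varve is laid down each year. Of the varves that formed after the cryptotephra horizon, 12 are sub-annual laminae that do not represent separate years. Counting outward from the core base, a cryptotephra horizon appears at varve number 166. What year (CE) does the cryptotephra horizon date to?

1378 CE

Between varve 166 and the sediment surface there are 710 − 166 = 544 varves.
Excluding 12 false varves: 544 − 12 = 532.
Counting back 532 years from 1910 CE places the cryptotephra horizon in 1910 − 532 = 1378 CE.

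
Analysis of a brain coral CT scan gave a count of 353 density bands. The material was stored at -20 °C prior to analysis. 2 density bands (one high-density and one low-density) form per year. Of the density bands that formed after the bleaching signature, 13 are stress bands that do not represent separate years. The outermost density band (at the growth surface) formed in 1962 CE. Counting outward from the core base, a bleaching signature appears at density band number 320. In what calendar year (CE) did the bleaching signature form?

1952 CE

The bleaching signature sits at density band 320 from the core base, so 353 − 320 = 33 density bands formed after it.
Excluding 13 false density bands: 33 − 13 = 20.
Dividing by 2 density bands per year: 20 / 2 = 10 years.
The density band at the growth surface is 1962 CE, so the bleaching signature dates to 1962 − 10 = 1952 CE.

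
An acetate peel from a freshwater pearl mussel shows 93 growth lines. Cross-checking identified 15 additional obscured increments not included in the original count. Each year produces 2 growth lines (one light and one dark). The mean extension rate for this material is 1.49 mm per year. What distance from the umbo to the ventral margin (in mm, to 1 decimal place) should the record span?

After corrections the count is 93 + 15 = 108 growth lines.
Dividing by 2 growth lines per year: 108 / 2 = 54 years.
Length ≈ 1.49 × 54 = 80.5 mm.

80.5 mm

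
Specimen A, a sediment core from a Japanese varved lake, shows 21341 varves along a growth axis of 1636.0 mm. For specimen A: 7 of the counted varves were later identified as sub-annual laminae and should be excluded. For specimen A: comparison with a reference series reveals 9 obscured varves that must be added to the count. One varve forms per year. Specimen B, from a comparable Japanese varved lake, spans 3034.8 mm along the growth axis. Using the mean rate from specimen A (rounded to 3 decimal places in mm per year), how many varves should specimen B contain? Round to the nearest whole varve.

39413 varves

Specimen A: adjusted count: 21341 − 7 + 9 = 21343 varves.
A: Extension rate ≈ 1636.0 / 21343 = 0.077 mm per year.
B spans 3034.8 / 0.077 = 39412.99 years ≈ 39413 varves.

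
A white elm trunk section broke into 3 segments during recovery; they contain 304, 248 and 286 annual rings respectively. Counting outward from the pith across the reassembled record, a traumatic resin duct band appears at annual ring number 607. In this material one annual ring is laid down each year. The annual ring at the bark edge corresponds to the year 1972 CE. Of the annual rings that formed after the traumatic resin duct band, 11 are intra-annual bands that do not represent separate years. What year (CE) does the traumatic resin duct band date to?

1752 CE

Total annual rings = 304 + 248 + 286 = 838.
Between annual ring 607 and the bark edge there are 838 − 607 = 231 annual rings.
Removing the 11 false annual rings leaves 231 − 11 = 220 true annual rings beyond the traumatic resin duct band.
1972 − 220 = 1752 CE.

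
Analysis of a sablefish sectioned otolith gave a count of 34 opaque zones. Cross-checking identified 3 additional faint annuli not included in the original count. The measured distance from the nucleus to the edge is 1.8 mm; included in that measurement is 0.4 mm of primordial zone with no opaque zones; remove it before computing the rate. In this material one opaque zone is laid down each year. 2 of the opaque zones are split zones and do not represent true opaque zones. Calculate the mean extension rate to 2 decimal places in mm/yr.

Adjusted count: 34 − 2 + 3 = 35 opaque zones.
Removing the 0.4 mm offcut leaves 1.8 − 0.4 = 1.4 mm.
Extension rate ≈ 1.4 / 35 = 0.04 mm/yr.

0.04 mm/yr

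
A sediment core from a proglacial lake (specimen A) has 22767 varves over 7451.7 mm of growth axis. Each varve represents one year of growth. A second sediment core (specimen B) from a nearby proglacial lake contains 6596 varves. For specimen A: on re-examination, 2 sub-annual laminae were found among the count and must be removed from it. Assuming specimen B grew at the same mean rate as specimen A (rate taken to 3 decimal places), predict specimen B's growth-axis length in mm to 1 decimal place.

2156.9 mm

Specimen A: correcting the raw count gives 22767 − 2 = 22765 true varves.
A: 7451.7 mm over 22765 years gives 7451.7 / 22765 ≈ 0.327 mm per year.
Length of B = 0.327 × 6596 = 2156.9 mm.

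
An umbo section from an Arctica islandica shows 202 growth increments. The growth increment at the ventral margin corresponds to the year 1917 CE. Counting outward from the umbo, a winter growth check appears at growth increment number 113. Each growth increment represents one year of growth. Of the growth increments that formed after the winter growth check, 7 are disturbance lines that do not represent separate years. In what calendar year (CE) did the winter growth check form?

1835 CE

The winter growth check sits at growth increment 113 from the umbo, so 202 − 113 = 89 growth increments formed after it.
Excluding 7 false growth increments: 89 − 7 = 82.
The growth increment at the ventral margin is 1917 CE, so the winter growth check dates to 1917 − 82 = 1835 CE.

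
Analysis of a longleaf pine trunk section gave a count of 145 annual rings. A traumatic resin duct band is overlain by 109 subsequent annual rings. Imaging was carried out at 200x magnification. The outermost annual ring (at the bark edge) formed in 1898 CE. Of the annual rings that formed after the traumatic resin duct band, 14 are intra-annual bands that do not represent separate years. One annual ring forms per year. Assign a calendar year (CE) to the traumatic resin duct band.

1803 CE

There are 109 annual rings younger than the traumatic resin duct band.
Excluding 14 false annual rings: 109 − 14 = 95.
1898 − 95 = 1803 CE.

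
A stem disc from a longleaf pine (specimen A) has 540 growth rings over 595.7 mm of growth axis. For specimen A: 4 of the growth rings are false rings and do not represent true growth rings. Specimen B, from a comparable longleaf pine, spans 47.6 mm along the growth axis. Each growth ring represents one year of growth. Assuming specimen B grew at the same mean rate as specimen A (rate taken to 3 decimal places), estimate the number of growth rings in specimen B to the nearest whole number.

43 growth rings

Specimen A: adjusted count: 540 − 4 = 536 growth rings.
A: Extension rate ≈ 595.7 / 536 = 1.111 mm per year.
Specimen B: 47.6 mm / 1.111 mm per year = 42.84 years ≈ 43 growth rings.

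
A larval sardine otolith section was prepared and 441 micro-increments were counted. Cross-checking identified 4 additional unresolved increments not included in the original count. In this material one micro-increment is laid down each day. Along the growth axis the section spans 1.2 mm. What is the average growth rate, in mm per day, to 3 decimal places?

0.003 mm per day

Correcting the raw count gives 441 + 4 = 445 true micro-increments.
1.2 mm over 445 days gives 1.2 / 445 ≈ 0.003 mm per day.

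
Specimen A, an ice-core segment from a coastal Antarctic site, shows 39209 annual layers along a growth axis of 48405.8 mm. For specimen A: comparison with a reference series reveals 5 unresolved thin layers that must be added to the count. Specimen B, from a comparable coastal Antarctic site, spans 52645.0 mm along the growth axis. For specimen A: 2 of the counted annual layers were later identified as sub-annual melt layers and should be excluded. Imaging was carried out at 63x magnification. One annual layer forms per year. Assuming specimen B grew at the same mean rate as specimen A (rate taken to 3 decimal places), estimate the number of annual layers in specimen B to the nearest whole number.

Specimen A: true annual layer count = 39209 − 2 + 5 = 39212.
A: Mean rate = 48405.8 mm / 39212 years ≈ 1.234 mm/yr.
Specimen B: 52645.0 mm / 1.234 mm per year = 42662.07 years ≈ 42662 annual layers.

42662 annual layers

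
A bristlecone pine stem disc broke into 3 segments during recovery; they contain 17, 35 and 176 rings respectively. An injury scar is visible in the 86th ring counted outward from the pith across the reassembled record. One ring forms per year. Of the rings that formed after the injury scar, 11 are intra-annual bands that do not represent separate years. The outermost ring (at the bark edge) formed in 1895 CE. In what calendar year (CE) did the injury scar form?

1764 CE

Total rings = 17 + 35 + 176 = 228.
228 − 86 = 142 rings lie beyond the injury scar toward the bark edge.
142 − 11 false = 131 true rings after the injury scar.
The ring at the bark edge is 1895 CE, so the injury scar dates to 1895 − 131 = 1764 CE.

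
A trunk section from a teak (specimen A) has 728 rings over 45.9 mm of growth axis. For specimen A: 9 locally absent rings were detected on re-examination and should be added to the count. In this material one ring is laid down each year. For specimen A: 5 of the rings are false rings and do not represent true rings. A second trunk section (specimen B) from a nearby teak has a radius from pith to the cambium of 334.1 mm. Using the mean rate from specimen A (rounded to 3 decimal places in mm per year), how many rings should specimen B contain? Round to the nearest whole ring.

5303 rings

Specimen A: after corrections the count is 728 − 5 + 9 = 732 rings.
A: Mean rate = 45.9 mm / 732 years ≈ 0.063 mm per year.
B spans 334.1 / 0.063 = 5303.17 years ≈ 5303 rings.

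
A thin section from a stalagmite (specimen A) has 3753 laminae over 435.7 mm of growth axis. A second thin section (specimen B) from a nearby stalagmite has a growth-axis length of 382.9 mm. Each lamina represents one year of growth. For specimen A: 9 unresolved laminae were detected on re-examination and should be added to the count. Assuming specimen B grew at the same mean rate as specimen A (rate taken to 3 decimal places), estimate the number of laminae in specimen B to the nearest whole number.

3301 laminae

Specimen A: adjusted count: 3753 + 9 = 3762 laminae.
A: Extension rate ≈ 435.7 / 3762 = 0.116 mm/year.
Specimen B: 382.9 mm / 0.116 mm per year = 3300.86 years ≈ 3301 laminae.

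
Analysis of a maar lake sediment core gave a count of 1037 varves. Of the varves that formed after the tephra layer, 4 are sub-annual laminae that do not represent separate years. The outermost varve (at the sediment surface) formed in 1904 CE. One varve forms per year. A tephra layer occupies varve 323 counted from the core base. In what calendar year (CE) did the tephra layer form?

1194 CE

Between varve 323 and the sediment surface there are 1037 − 323 = 714 varves.
Removing the 4 false varves leaves 714 − 4 = 710 true varves beyond the tephra layer.
1904 − 710 = 1194 CE.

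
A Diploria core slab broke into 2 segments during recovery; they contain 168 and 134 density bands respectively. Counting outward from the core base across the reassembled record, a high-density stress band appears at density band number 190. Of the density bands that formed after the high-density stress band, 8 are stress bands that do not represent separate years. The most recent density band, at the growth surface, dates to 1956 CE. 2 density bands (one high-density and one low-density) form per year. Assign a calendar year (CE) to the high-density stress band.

1904 CE

Total density bands = 168 + 134 = 302.
The high-density stress band sits at density band 190 from the core base, so 302 − 190 = 112 density bands formed after it.
112 − 8 false = 104 true density bands after the high-density stress band.
104 density bands at 2 per year is 104 / 2 = 52 years.
1956 − 52 = 1904 CE.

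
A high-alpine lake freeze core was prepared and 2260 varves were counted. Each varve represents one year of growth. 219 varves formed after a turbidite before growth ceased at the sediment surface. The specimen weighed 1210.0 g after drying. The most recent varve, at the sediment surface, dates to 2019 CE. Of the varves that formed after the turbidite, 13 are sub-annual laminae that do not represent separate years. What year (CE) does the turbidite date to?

219 varves formed after the turbidite.
219 − 13 false = 206 true varves after the turbidite.
2019 − 206 = 1813 CE.

1813 CE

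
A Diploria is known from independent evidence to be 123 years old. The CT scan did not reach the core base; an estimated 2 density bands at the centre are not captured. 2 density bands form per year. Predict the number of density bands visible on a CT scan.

244 density bands

Expected density bands: 123 × 2 = 246.
Subtracting the 2 density bands not captured gives 246 − 2 = 244 density bands in the record.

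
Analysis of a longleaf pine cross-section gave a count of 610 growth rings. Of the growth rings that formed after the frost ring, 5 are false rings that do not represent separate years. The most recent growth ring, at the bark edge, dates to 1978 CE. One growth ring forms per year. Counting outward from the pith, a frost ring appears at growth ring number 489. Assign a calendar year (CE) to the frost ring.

The frost ring sits at growth ring 489 from the pith, so 610 − 489 = 121 growth rings formed after it.
121 − 5 false = 116 true growth rings after the frost ring.
Counting back 116 years from 1978 CE places the frost ring in 1978 − 116 = 1862 CE.

1862 CE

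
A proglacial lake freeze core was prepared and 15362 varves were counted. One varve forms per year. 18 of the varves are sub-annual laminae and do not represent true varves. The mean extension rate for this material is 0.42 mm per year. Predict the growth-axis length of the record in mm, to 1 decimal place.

6444.5 mm

True varve count = 15362 − 18 = 15344.
Length ≈ 0.42 × 15344 = 6444.5 mm.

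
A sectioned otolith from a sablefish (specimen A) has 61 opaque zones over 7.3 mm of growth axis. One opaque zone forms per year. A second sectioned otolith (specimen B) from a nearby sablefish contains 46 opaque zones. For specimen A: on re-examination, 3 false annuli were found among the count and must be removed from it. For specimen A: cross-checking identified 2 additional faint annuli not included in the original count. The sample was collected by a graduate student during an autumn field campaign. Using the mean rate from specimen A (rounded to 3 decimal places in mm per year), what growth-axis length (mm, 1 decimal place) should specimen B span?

Specimen A: adjusted count: 61 − 3 + 2 = 60 opaque zones.
A: Mean rate = 7.3 mm / 60 years ≈ 0.122 mm/year.
B's length ≈ 0.122 × 46 = 5.6 mm.

5.6 mm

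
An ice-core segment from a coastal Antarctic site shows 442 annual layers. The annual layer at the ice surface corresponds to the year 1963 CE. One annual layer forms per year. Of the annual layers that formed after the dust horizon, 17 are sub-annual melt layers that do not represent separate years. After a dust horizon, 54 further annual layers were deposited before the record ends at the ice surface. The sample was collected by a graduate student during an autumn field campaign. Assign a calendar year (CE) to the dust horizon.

There are 54 annual layers younger than the dust horizon.
Excluding 17 false annual layers: 54 − 17 = 37.
The annual layer at the ice surface is 1963 CE, so the dust horizon dates to 1963 − 37 = 1926 CE.

1926 CE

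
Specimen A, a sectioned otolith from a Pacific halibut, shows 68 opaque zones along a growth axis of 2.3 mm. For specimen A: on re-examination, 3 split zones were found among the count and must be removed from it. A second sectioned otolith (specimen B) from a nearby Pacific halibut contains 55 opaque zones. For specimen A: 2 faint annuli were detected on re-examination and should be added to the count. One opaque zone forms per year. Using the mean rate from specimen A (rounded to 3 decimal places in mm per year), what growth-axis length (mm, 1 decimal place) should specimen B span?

1.9 mm

Specimen A: correcting the raw count gives 68 − 3 + 2 = 67 true opaque zones.
A: Mean rate = 2.3 mm / 67 years ≈ 0.034 mm/yr.
For B, 0.034 mm/year × 55 years = 1.9 mm.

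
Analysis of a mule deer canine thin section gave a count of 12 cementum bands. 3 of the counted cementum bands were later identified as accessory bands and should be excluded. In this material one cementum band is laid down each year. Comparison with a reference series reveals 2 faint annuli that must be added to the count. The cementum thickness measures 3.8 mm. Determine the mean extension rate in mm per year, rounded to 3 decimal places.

Correcting the raw count gives 12 − 3 + 2 = 11 true cementum bands.
Mean rate = 3.8 mm / 11 years ≈ 0.345 mm per year.

0.345 mm per year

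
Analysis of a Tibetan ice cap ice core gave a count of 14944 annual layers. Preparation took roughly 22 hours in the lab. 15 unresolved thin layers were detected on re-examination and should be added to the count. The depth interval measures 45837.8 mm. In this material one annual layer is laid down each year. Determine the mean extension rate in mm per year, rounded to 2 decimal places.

True annual layer count = 14944 + 15 = 14959.
Mean rate = 45837.8 mm / 14959 years ≈ 3.06 mm per year.

3.06 mm per year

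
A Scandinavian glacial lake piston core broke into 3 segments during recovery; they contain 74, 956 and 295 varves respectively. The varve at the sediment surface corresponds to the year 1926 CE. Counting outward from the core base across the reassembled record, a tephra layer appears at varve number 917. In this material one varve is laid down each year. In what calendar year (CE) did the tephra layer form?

Total varves = 74 + 956 + 295 = 1325.
1325 − 917 = 408 varves lie beyond the tephra layer toward the sediment surface.
1926 − 408 = 1518 CE.

1518 CE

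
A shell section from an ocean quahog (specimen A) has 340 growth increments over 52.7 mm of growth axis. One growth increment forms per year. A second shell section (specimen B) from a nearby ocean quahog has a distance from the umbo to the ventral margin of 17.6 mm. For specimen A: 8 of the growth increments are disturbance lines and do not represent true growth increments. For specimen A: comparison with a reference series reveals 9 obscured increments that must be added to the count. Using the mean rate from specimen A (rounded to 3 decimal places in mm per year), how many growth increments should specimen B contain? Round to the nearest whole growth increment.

114 growth increments

Specimen A: adjusted count: 340 − 8 + 9 = 341 growth increments.
A: Extension rate ≈ 52.7 / 341 = 0.155 mm/year.
For B, 17.6 / 0.155 = 113.55 years ≈ 114 growth increments.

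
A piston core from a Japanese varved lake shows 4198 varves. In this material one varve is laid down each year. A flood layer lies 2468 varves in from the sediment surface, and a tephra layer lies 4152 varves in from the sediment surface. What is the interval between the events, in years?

1684 yr

The two markers are separated by 4152 − 2468 = 1684 varves.
That is 1684 years at one varve per year.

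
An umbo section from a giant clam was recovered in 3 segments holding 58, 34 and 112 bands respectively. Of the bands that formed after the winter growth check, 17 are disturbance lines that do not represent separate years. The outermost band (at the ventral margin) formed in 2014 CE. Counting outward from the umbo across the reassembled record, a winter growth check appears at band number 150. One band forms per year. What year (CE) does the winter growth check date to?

1977 CE

Total bands = 58 + 34 + 112 = 204.
204 − 150 = 54 bands lie beyond the winter growth check toward the ventral margin.
Removing the 17 false bands leaves 54 − 17 = 37 true bands beyond the winter growth check.
The band at the ventral margin is 2014 CE, so the winter growth check dates to 2014 − 37 = 1977 CE.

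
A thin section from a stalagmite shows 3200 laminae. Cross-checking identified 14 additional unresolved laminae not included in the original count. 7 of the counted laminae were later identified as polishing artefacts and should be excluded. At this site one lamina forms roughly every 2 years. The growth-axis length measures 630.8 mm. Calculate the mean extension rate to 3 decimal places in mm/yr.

0.098 mm/yr

Correcting the raw count gives 3200 − 7 + 14 = 3207 true laminae.
3207 laminae at 2 years each span 3207 × 2 = 6414 years.
Extension rate ≈ 630.8 / 6414 = 0.098 mm/yr.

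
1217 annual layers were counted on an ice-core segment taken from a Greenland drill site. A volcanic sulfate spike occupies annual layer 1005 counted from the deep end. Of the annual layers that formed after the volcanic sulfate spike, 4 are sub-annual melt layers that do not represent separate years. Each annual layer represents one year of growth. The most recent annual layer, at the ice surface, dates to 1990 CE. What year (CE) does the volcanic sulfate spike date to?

1217 − 1005 = 212 annual layers lie beyond the volcanic sulfate spike toward the ice surface.
Excluding 4 false annual layers: 212 − 4 = 208.
Counting back 208 years from 1990 CE places the volcanic sulfate spike in 1990 − 208 = 1782 CE.

1782 CE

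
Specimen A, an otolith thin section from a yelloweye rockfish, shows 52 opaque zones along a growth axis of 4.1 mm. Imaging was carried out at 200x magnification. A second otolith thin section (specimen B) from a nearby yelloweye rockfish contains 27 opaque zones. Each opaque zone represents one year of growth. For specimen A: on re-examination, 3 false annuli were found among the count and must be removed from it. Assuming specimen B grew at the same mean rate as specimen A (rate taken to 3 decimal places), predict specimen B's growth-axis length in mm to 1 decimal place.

Specimen A: correcting the raw count gives 52 − 3 = 49 true opaque zones.
A: Extension rate ≈ 4.1 / 49 = 0.084 mm per year.
Length of B = 0.084 × 27 = 2.3 mm.

2.3 mm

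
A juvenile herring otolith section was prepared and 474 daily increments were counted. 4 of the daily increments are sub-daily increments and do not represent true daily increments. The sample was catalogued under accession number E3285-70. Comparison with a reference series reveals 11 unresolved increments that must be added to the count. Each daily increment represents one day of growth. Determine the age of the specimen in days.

481 days

Correcting the raw count gives 474 − 4 + 11 = 481 true daily increments.
One daily increment per day makes the duration 481 days.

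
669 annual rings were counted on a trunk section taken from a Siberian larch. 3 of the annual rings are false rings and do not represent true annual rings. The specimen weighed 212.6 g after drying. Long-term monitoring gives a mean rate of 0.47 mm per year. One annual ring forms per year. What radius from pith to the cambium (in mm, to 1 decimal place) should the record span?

After corrections the count is 669 − 3 = 666 annual rings.
Predicted length = 0.47 mm/year × 666 years = 313.0 mm.

313.0 mm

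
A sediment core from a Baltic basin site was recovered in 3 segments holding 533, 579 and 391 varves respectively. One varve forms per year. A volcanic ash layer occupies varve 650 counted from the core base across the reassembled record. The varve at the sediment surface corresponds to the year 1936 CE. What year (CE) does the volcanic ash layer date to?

Total varves = 533 + 579 + 391 = 1503.
1503 − 650 = 853 varves lie beyond the volcanic ash layer toward the sediment surface.
Counting back 853 years from 1936 CE places the volcanic ash layer in 1936 − 853 = 1083 CE.

1083 CE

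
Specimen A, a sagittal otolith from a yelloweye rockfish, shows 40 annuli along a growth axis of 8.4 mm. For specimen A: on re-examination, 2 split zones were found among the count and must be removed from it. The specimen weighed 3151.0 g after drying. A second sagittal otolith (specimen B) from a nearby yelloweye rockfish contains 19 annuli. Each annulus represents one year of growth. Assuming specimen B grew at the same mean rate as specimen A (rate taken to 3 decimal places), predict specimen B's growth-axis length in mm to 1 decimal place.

Specimen A: true annulus count = 40 − 2 = 38.
A: 8.4 mm over 38 years gives 8.4 / 38 ≈ 0.221 mm per year.
B's length ≈ 0.221 × 19 = 4.2 mm.

4.2 mm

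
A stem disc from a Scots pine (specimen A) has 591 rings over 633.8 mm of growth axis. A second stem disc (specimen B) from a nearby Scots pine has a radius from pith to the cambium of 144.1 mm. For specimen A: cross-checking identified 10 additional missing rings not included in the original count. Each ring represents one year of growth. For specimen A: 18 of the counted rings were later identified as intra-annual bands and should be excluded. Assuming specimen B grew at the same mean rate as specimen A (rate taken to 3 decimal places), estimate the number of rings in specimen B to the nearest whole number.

Specimen A: correcting the raw count gives 591 − 18 + 10 = 583 true rings.
A: Mean rate = 633.8 mm / 583 years ≈ 1.087 mm/year.
Specimen B: 144.1 mm / 1.087 mm per year = 132.57 years ≈ 133 rings.

133 rings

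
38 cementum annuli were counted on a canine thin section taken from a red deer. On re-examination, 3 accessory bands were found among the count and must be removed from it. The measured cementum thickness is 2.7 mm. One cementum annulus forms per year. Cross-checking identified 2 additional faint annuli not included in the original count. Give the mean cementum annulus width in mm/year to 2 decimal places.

Adjusted count: 38 − 3 + 2 = 37 cementum annuli.
Extension rate ≈ 2.7 / 37 = 0.07 mm/year.

0.07 mm/year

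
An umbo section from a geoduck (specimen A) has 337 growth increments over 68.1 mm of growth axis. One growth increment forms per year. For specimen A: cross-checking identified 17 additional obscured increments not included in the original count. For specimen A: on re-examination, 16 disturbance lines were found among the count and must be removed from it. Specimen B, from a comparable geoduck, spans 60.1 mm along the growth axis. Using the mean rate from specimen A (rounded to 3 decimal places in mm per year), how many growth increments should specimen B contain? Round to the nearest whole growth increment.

Specimen A: correcting the raw count gives 337 − 16 + 17 = 338 true growth increments.
A: 68.1 mm over 338 years gives 68.1 / 338 ≈ 0.201 mm/year.
Specimen B: 60.1 mm / 0.201 mm per year = 299.00 years ≈ 299 growth increments.

299 growth increments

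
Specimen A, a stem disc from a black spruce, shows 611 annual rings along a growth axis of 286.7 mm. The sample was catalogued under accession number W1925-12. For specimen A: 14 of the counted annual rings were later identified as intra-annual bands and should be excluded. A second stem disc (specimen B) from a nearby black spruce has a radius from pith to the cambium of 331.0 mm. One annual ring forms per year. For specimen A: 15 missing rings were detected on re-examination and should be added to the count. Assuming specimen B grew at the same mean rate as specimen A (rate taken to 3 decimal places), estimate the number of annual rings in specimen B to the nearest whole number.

707 annual rings

Specimen A: correcting the raw count gives 611 − 14 + 15 = 612 true annual rings.
A: Mean rate = 286.7 mm / 612 years ≈ 0.468 mm/year.
Specimen B: 331.0 mm / 0.468 mm per year = 707.26 years ≈ 707 annual rings.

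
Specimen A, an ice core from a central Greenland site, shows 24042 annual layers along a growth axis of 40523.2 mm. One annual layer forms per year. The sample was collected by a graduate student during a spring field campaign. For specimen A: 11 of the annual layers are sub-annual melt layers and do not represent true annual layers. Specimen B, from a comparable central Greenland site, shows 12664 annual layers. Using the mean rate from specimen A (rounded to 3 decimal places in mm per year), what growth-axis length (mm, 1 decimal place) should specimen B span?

21351.5 mm

Specimen A: correcting the raw count gives 24042 − 11 = 24031 true annual layers.
A: Extension rate ≈ 40523.2 / 24031 = 1.686 mm per year.
For B, 1.686 mm/year × 12664 years = 21351.5 mm.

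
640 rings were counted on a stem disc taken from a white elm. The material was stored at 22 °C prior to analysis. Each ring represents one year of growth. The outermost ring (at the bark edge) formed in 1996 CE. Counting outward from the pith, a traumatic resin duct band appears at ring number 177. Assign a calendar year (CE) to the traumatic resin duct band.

The traumatic resin duct band sits at ring 177 from the pith, so 640 − 177 = 463 rings formed after it.
The ring at the bark edge is 1996 CE, so the traumatic resin duct band dates to 1996 − 463 = 1533 CE.

1533 CE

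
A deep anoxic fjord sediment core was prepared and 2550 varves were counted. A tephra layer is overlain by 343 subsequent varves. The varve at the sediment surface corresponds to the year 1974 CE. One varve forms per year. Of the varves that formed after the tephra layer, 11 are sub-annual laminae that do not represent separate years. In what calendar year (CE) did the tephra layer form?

343 varves formed after the tephra layer.
343 − 11 false = 332 true varves after the tephra layer.
1974 − 332 = 1642 CE.

1642 CE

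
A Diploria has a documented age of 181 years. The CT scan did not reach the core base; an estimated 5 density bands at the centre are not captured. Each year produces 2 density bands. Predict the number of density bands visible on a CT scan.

With 2 density bands per year, 181 years would produce 181 × 2 = 362 density bands.
Less the 5 uncaptured density bands: 362 − 5 = 357.

357 density bands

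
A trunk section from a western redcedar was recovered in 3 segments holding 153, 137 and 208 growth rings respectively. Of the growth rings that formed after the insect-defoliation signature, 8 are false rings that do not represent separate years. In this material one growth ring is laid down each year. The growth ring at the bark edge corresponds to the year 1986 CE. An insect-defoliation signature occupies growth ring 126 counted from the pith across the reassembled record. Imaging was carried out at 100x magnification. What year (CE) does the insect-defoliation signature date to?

Total growth rings = 153 + 137 + 208 = 498.
Between growth ring 126 and the bark edge there are 498 − 126 = 372 growth rings.
Removing the 8 false growth rings leaves 372 − 8 = 364 true growth rings beyond the insect-defoliation signature.
Counting back 364 years from 1986 CE places the insect-defoliation signature in 1986 − 364 = 1622 CE.

1622 CE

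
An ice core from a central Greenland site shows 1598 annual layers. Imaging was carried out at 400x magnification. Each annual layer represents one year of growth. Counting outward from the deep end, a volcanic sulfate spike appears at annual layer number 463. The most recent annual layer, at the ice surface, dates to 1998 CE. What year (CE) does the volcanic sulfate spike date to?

Between annual layer 463 and the ice surface there are 1598 − 463 = 1135 annual layers.
Counting back 1135 years from 1998 CE places the volcanic sulfate spike in 1998 − 1135 = 863 CE.

863 CE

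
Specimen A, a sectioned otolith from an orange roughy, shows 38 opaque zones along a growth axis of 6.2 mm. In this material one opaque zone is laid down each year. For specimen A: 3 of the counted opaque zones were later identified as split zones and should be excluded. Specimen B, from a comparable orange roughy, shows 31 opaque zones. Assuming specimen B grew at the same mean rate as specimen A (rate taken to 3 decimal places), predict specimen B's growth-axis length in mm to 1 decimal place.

5.5 mm

Specimen A: after corrections the count is 38 − 3 = 35 opaque zones.
A: Extension rate ≈ 6.2 / 35 = 0.177 mm/yr.
For B, 0.177 mm/year × 31 years = 5.5 mm.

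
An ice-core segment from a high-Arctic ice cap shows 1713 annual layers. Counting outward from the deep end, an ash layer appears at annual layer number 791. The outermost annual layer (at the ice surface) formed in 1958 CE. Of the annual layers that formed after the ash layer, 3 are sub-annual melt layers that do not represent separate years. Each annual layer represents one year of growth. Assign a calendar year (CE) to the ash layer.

1039 CE

Between annual layer 791 and the ice surface there are 1713 − 791 = 922 annual layers.
Excluding 3 false annual layers: 922 − 3 = 919.
Counting back 919 years from 1958 CE places the ash layer in 1958 − 919 = 1039 CE.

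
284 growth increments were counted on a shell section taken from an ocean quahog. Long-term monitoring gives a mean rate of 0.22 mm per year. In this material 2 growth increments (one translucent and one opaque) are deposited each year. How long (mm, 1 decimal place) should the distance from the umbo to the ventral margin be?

31.2 mm

Dividing by 2 growth increments per year: 284 / 2 = 142 years.
Predicted length = 0.22 mm/year × 142 years = 31.2 mm.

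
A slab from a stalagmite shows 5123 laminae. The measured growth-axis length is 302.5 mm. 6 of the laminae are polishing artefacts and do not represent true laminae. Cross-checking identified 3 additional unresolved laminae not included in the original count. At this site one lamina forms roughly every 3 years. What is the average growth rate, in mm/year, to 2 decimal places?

Adjusted count: 5123 − 6 + 3 = 5120 laminae.
Multiplying by 3 years per lamina: 5120 × 3 = 15360 years.
302.5 mm over 15360 years gives 302.5 / 15360 ≈ 0.02 mm/year.

0.02 mm/year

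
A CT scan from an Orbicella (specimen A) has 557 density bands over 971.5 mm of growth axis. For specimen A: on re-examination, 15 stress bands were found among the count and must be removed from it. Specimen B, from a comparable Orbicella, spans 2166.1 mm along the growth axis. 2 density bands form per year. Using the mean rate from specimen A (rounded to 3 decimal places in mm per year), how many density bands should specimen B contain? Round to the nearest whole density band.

Specimen A: adjusted count: 557 − 15 = 542 density bands.
Specimen A: 542 density bands at 2 per year is 542 / 2 = 271 years.
A: Extension rate ≈ 971.5 / 271 = 3.585 mm/year.
B spans 2166.1 / 3.585 = 604.21 years; at 2 density bands per year that is 604.21 × 2 ≈ 1208 density bands.

1208 density bands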